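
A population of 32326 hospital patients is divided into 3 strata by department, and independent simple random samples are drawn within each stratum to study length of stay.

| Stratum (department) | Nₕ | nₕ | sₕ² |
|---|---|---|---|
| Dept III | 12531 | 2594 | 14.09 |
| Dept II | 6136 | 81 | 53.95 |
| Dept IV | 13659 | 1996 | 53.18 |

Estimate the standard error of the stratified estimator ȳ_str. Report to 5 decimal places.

Var(ȳ_str) = Σₕ Wₕ²(1 − fₕ)sₕ²/nₕ with Wₕ = Nₕ/N, N = 32326.
Dept III: Wₕ = 0.38764462; term = 0.38764462²·(1 − 0.20700662)·14.09/2594 = 6.4725901 × 10^-4.
Dept II: Wₕ = 0.18981625; term = 0.18981625²·(1 − 0.01320078)·53.95/81 = 0.023681107.
Dept IV: Wₕ = 0.42253913; term = 0.42253913²·(1 − 0.14613076)·53.18/1996 = 0.0040617486.
Sum = 0.028390115.
SE = √(0.028390115) = 0.16849.

0.16849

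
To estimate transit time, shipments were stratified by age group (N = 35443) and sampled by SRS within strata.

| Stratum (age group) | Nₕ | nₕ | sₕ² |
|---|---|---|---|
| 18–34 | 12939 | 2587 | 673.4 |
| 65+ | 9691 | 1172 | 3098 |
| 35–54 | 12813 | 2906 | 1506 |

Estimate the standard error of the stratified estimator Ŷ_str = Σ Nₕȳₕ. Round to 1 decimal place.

Var(Ŷ_str) = Σₕ Nₕ²(1 − fₕ)sₕ²/nₕ.
18–34: 12939²·(1 − 2587/12939)·673.4/2587 = 3.4865963 × 10^7.
65+: 9691²·(1 − 1172/9691)·3098/1172 = 2.1822827 × 10^8.
35–54: 12813²·(1 − 2906/12813)·1506/2906 = 6.5784314 × 10^7.
Sum = 3.1887855 × 10^8.
SE = √(3.1887855 × 10^8) = 17857.2.

17857.2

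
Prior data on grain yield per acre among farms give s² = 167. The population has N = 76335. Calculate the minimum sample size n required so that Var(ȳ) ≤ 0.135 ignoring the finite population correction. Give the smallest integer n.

Without fpc, n₀ = s²/D = 167/0.135 = 1237.0370.
Rounding up, n = 1238.

1238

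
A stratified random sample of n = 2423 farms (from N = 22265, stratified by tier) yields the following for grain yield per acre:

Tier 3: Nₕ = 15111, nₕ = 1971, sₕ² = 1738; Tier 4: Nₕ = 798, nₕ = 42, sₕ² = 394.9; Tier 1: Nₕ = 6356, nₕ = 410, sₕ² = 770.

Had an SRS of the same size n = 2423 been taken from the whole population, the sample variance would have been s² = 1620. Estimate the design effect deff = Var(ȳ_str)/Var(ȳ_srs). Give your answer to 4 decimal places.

0.8523

Var(ȳ_str) = Σ Wₕ²(1−fₕ)sₕ²/nₕ with Wₕ = Nₕ/22265:
  Tier 3: (15111/22265)²·(1−1971/15111)·1738/1971 = 0.35318831
  Tier 4: (798/22265)²·(1−42/798)·394.9/42 = 0.0114424
  Tier 1: (6356/22265)²·(1−410/6356)·770/410 = 0.14317601
  → Var(ȳ_str) = 0.50780672.
Var(ȳ_srs) = (1 − 2423/22265)·1620/2423 = 0.59583272.
deff = 0.50780672 / 0.59583272 = 0.8523.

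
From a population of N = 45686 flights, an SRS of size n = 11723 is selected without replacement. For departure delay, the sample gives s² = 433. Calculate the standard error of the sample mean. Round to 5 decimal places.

Under SRS without replacement, Var(ȳ) = (1 − f)·s²/n with f = n/N = 11723/45686 = 0.25659940.
Var(ȳ) = (1 − 0.25659940)·433/11723 = 0.74340060·0.036935938 = 0.027458199.
SE(ȳ) = √(0.027458199) = 0.16571.

0.16571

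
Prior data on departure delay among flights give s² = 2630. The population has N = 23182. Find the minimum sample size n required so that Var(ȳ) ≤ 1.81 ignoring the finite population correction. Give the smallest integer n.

1454

Without fpc, n₀ = s²/D = 2630/1.81 = 1453.0387.
Rounding up, n = 1454.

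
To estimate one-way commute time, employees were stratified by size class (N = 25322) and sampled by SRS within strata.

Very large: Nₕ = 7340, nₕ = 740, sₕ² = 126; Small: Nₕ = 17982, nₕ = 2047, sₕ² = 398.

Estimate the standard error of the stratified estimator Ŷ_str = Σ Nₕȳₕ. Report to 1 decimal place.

7997.6

Var(Ŷ_str) = Σₕ Nₕ²(1 − fₕ)sₕ²/nₕ.
Very large: 7340²·(1 − 740/7340)·126/740 = 8.248573 × 10^6.
Small: 17982²·(1 − 2047/17982)·398/2047 = 5.5712839 × 10^7.
Sum = 6.3961412 × 10^7.
SE = √(6.3961412 × 10^7) = 7997.6.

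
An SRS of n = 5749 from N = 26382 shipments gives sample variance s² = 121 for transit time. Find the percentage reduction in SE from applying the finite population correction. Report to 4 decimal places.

f = n/N = 5749/26382 = 0.21791373.
SE_no-fpc = √(s²/n) = 0.14507632; SE_fpc = √((1−f)s²/n) = 0.12829917.
Ratio = √(1−f) = 0.88435642. Reduction = 100·(1 − 0.88435642) = 11.5644%.

11.5644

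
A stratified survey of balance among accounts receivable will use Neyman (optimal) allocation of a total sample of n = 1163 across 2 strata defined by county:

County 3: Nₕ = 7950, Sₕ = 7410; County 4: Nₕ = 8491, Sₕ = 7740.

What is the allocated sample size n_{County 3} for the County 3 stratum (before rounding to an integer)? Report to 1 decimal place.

Neyman allocation: nₕ = n·NₕSₕ / Σⱼ NⱼSⱼ.
Σ NⱼSⱼ = 7950·7410 + 8491·7740 = 1.2462984 × 10^8.
n_{County 3} = 1163·7950·7410 / (1.2462984 × 10^8) = 549.7.

549.7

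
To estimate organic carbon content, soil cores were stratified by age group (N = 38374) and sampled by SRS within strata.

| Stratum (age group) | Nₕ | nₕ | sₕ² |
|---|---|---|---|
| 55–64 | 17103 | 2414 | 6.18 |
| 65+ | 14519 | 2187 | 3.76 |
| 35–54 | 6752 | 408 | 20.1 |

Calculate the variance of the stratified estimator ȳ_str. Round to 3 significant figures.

0.00208

Var(ȳ_str) = Σₕ Wₕ²(1 − fₕ)sₕ²/nₕ with Wₕ = Nₕ/N, N = 38374.
55–64: Wₕ = 0.44569240; term = 0.44569240²·(1 − 0.14114483)·6.18/2414 = 4.3675873 × 10^-4.
65+: Wₕ = 0.37835514; term = 0.37835514²·(1 − 0.15063021)·3.76/2187 = 2.0904276 × 10^-4.
35–54: Wₕ = 0.17595247; term = 0.17595247²·(1 − 0.06042654)·20.1/408 = 0.0014330369.
Sum = 0.0020788384.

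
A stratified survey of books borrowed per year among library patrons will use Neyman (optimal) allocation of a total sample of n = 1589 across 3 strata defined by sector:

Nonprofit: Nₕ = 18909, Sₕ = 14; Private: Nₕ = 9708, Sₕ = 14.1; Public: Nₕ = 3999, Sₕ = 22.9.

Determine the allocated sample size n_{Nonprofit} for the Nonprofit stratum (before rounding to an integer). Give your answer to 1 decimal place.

Neyman allocation: nₕ = n·NₕSₕ / Σⱼ NⱼSⱼ.
Σ NⱼSⱼ = 18909·14 + 9708·14.1 + 3999·22.9 = 493185.9.
n_{Nonprofit} = 1589·18909·14 / 493185.9 = 852.9.

852.9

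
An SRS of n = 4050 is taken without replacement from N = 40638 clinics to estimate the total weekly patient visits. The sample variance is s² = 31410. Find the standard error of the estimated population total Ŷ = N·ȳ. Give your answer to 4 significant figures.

107400

Var(Ŷ) = N²·Var(ȳ) = N²·(1 − n/N)·s²/n.
f = 4050/40638 = 0.09966042; Var(ȳ) = 0.90033958·31410/4050 = 6.9826337.
Var(Ŷ) = 40638² · 6.9826337 = 1.153145 × 10^10.
SE(Ŷ) = √(1.153145 × 10^10) = 107400.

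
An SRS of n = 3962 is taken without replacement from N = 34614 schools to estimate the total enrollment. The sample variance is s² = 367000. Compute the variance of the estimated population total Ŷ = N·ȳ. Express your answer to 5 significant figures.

Var(Ŷ) = N²·Var(ȳ) = N²·(1 − n/N)·s²/n.
f = 3962/34614 = 0.11446236; Var(ȳ) = 0.88553764·367000/3962 = 82.027339.
Var(Ŷ) = 34614² · 82.027339 = 9.8279333 × 10^10.

9.8279 × 10^10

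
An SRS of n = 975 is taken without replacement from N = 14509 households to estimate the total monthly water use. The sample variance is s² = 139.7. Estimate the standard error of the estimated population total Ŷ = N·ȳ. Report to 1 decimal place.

Var(Ŷ) = N²·Var(ȳ) = N²·(1 − n/N)·s²/n.
f = 975/14509 = 0.06719967; Var(ȳ) = 0.93280033·139.7/975 = 0.13365354.
Var(Ŷ) = 14509² · 0.13365354 = 2.8135551 × 10^7.
SE(Ŷ) = √(2.8135551 × 10^7) = 5304.3.

5304.3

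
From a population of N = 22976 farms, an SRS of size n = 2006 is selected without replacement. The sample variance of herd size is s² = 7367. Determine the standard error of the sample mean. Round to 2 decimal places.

1.83

Under SRS without replacement, Var(ȳ) = (1 − f)·s²/n with f = n/N = 2006/22976 = 0.08730850.
Var(ȳ) = (1 − 0.08730850)·7367/2006 = 0.91269150·3.6724826 = 3.3518436.
SE(ȳ) = √(3.3518436) = 1.83.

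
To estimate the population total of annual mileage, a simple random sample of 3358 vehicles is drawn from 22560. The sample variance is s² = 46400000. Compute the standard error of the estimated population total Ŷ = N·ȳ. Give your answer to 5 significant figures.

2.4466 × 10^6

Var(Ŷ) = N²·Var(ȳ) = N²·(1 − n/N)·s²/n.
f = 3358/22560 = 0.14884752; Var(ȳ) = 0.85115248·46400000/3358 = 11761.011.
Var(Ŷ) = 22560² · 11761.011 = 5.9858089 × 10^12.
SE(Ŷ) = √(5.9858089 × 10^12) = 2.4466 × 10^6.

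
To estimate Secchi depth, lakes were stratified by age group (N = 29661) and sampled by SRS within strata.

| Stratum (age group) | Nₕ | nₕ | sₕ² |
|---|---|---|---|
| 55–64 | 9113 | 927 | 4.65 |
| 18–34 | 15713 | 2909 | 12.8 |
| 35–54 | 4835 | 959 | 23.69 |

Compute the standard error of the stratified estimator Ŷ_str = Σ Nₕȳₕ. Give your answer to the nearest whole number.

Var(Ŷ_str) = Σₕ Nₕ²(1 − fₕ)sₕ²/nₕ.
55–64: 9113²·(1 − 927/9113)·4.65/927 = 374202.19.
18–34: 15713²·(1 − 2909/15713)·12.8/2909 = 885260.37.
35–54: 4835²·(1 − 959/4835)·23.69/959 = 462942.12.
Sum = 1.7224047 × 10^6.
SE = √(1.7224047 × 10^6) = 1312.

1312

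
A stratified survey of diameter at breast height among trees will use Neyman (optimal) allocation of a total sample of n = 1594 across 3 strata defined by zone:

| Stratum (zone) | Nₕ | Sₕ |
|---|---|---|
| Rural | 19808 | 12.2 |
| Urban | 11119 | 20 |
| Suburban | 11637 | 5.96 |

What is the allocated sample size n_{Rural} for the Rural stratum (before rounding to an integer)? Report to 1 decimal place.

Neyman allocation: nₕ = n·NₕSₕ / Σⱼ NⱼSⱼ.
Σ NⱼSⱼ = 19808·12.2 + 11119·20 + 11637·5.96 = 533394.12.
n_{Rural} = 1594·19808·12.2 / 533394.12 = 722.2.

722.2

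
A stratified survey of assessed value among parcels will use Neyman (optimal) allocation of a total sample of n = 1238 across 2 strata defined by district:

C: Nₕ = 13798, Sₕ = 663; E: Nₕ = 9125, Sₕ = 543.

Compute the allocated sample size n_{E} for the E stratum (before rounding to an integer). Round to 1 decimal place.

435.0

Neyman allocation: nₕ = n·NₕSₕ / Σⱼ NⱼSⱼ.
Σ NⱼSⱼ = 13798·663 + 9125·543 = 1.4102949 × 10^7.
n_{E} = 1238·9125·543 / (1.4102949 × 10^7) = 435.0.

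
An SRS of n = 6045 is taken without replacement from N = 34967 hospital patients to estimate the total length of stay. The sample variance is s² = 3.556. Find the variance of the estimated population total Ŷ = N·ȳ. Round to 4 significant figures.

Var(Ŷ) = N²·Var(ȳ) = N²·(1 − n/N)·s²/n.
f = 6045/34967 = 0.17287728; Var(ȳ) = 0.82712272·3.556/6045 = 4.8655887 × 10^-4.
Var(Ŷ) = 34967² · (4.8655887 × 10^-4) = 594911.19.

594900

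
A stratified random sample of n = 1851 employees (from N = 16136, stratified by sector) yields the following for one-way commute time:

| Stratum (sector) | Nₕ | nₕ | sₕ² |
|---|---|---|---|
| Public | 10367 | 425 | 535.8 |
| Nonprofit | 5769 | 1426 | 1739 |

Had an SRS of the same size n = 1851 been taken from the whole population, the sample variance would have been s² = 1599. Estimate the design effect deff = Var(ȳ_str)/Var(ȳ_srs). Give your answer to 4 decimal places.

0.8060

Var(ȳ_str) = Σ Wₕ²(1−fₕ)sₕ²/nₕ with Wₕ = Nₕ/16136:
  Public: (10367/16136)²·(1−425/10367)·535.8/425 = 0.49905552
  Nonprofit: (5769/16136)²·(1−1426/5769)·1739/1426 = 0.1173488
  → Var(ȳ_str) = 0.61640432.
Var(ȳ_srs) = (1 − 1851/16136)·1599/1851 = 0.76476218.
deff = 0.61640432 / 0.76476218 = 0.8060.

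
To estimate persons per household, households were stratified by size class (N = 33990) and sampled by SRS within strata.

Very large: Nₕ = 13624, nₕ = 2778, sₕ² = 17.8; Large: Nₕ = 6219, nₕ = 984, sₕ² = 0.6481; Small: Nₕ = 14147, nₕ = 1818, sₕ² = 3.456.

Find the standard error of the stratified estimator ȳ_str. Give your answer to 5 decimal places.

0.03354

Var(ȳ_str) = Σₕ Wₕ²(1 − fₕ)sₕ²/nₕ with Wₕ = Nₕ/N, N = 33990.
Very large: Wₕ = 0.40082377; term = 0.40082377²·(1 − 0.20390487)·17.8/2778 = 8.1952021 × 10^-4.
Large: Wₕ = 0.18296558; term = 0.18296558²·(1 − 0.15822479)·0.6481/984 = 1.8560165 × 10^-5.
Small: Wₕ = 0.41621065; term = 0.41621065²·(1 − 0.12850781)·3.456/1818 = 2.8699196 × 10^-4.
Sum = 0.0011250723.
SE = √(0.0011250723) = 0.03354.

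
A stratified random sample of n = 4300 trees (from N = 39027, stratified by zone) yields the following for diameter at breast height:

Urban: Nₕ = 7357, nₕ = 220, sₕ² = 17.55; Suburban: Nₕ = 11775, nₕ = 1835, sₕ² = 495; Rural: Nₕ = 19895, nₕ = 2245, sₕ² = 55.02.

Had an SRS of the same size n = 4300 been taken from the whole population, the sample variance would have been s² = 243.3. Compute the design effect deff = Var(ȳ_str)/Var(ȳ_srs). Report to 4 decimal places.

Var(ȳ_str) = Σ Wₕ²(1−fₕ)sₕ²/nₕ with Wₕ = Nₕ/39027:
  Urban: (7357/39027)²·(1−220/7357)·17.55/220 = 0.0027500498
  Suburban: (11775/39027)²·(1−1835/11775)·495/1835 = 0.02072937
  Rural: (19895/39027)²·(1−2245/19895)·55.02/2245 = 0.0056501836
  → Var(ȳ_str) = 0.029129603.
Var(ȳ_srs) = (1 − 4300/39027)·243.3/4300 = 0.05034725.
deff = 0.029129603 / 0.05034725 = 0.5786.

0.5786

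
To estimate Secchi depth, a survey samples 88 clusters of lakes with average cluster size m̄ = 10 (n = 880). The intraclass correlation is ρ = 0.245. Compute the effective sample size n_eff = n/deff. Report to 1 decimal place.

deff = 1 + (10 − 1)·0.245 = 1 + 2.205 = 3.205.
n_eff = 880 / 3.205 = 274.6.

274.6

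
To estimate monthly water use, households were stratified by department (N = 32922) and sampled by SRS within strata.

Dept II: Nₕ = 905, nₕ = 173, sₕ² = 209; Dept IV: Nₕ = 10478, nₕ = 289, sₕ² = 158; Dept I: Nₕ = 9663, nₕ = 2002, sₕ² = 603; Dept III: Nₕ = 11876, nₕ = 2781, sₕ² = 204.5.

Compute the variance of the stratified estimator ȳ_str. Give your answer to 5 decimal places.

0.08249

Var(ȳ_str) = Σₕ Wₕ²(1 − fₕ)sₕ²/nₕ with Wₕ = Nₕ/N, N = 32922.
Dept II: Wₕ = 0.02748922; term = 0.02748922²·(1 − 0.19116022)·209/173 = 7.3839275 × 10^-4.
Dept IV: Wₕ = 0.31826742; term = 0.31826742²·(1 − 0.02758160)·158/289 = 0.053851373.
Dept I: Wₕ = 0.29351194; term = 0.29351194²·(1 − 0.20718203)·603/2002 = 0.020572083.
Dept III: Wₕ = 0.36073143; term = 0.36073143²·(1 − 0.23416975)·204.5/2781 = 0.0073281237.
Sum = 0.082489972.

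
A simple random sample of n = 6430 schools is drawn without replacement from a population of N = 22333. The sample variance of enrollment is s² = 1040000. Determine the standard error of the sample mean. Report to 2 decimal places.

10.73

Under SRS without replacement, Var(ȳ) = (1 − f)·s²/n with f = n/N = 6430/22333 = 0.28791474.
Var(ȳ) = (1 − 0.28791474)·1040000/6430 = 0.71208526·161.74184 = 115.17398.
SE(ȳ) = √(115.17398) = 10.73.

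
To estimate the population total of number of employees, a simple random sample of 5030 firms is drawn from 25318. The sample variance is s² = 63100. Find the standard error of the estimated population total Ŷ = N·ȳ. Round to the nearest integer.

Var(Ŷ) = N²·Var(ȳ) = N²·(1 − n/N)·s²/n.
f = 5030/25318 = 0.19867288; Var(ȳ) = 0.80132712·63100/5030 = 10.052434.
Var(Ŷ) = 25318² · 10.052434 = 6.4436215 × 10^9.
SE(Ŷ) = √(6.4436215 × 10^9) = 80272.

80272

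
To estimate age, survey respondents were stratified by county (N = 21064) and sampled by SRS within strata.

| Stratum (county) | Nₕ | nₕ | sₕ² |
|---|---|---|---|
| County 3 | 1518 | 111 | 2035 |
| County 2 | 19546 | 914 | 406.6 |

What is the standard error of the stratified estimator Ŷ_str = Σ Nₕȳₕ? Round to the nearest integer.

14183

Var(Ŷ_str) = Σₕ Nₕ²(1 − fₕ)sₕ²/nₕ.
County 3: 1518²·(1 − 111/1518)·2035/111 = 3.915681 × 10^7.
County 2: 19546²·(1 − 914/19546)·406.6/914 = 1.6200878 × 10^8.
Sum = 2.0116559 × 10^8.
SE = √(2.0116559 × 10^8) = 14183.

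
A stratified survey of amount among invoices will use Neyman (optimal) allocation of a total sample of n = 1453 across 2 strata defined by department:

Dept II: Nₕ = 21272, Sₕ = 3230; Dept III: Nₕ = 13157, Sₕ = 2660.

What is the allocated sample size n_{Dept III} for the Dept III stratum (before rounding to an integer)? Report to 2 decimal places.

Neyman allocation: nₕ = n·NₕSₕ / Σⱼ NⱼSⱼ.
Σ NⱼSⱼ = 21272·3230 + 13157·2660 = 1.0370618 × 10^8.
n_{Dept III} = 1453·13157·2660 / (1.0370618 × 10^8) = 490.34.

490.34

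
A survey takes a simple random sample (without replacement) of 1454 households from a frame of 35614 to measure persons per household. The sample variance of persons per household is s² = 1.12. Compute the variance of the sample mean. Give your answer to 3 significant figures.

Under SRS without replacement, Var(ȳ) = (1 − f)·s²/n with f = n/N = 1454/35614 = 0.04082664.
Var(ȳ) = (1 − 0.04082664)·1.12/1454 = 0.95917336·7.7028886 × 10^-4 = 7.3884055 × 10^-4.

7.39 × 10^-4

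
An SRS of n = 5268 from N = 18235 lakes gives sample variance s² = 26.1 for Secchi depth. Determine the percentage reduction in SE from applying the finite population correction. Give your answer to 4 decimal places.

15.6730

f = n/N = 5268/18235 = 0.28889498.
SE_no-fpc = √(s²/n) = 0.070387797; SE_fpc = √((1−f)s²/n) = 0.059355948.
Ratio = √(1−f) = 0.84327043. Reduction = 100·(1 − 0.84327043) = 15.6730%.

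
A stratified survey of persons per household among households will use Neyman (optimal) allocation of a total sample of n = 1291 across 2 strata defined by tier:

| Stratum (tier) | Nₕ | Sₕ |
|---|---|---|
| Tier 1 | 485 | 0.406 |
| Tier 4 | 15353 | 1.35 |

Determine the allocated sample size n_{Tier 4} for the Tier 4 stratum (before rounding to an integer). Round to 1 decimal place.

1278.9

Neyman allocation: nₕ = n·NₕSₕ / Σⱼ NⱼSⱼ.
Σ NⱼSⱼ = 485·0.406 + 15353·1.35 = 20923.46.
n_{Tier 4} = 1291·15353·1.35 / 20923.46 = 1278.9.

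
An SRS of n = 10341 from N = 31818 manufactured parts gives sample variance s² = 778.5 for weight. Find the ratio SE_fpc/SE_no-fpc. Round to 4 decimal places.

0.8216

f = n/N = 10341/31818 = 0.32500471.
SE_no-fpc = √(s²/n) = 0.27437721; SE_fpc = √((1−f)s²/n) = 0.2254231.
Ratio = √(1−f) = 0.82158097.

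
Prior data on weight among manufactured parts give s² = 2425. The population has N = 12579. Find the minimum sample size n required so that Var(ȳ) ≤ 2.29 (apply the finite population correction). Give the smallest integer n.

Without fpc, n₀ = s²/D = 2425/2.29 = 1058.9520.
With fpc, (1 − n/N)·s²/n ≤ D requires n ≥ n₀/(1 + n₀/N) = 1058.9520/(1 + 1058.9520/12579) = 976.7271.
Rounding up, n = 977.

977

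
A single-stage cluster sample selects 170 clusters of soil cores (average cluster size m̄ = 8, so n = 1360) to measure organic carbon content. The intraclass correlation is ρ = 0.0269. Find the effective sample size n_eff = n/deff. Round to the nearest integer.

deff = 1 + (8 − 1)·0.0269 = 1 + 0.1883 = 1.1883.
n_eff = 1360 / 1.1883 = 1144.

1144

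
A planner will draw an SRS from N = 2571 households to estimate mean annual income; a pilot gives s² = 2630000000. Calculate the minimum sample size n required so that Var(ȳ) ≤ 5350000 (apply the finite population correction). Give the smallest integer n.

413

Without fpc, n₀ = s²/D = 2630000000/5350000 = 491.5888.
With fpc, (1 − n/N)·s²/n ≤ D requires n ≥ n₀/(1 + n₀/N) = 491.5888/(1 + 491.5888/2571) = 412.6818.
Rounding up, n = 413.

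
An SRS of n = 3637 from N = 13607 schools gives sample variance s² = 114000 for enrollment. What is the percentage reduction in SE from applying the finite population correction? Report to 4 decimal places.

f = n/N = 3637/13607 = 0.26728890.
SE_no-fpc = √(s²/n) = 5.5986172; SE_fpc = √((1−f)s²/n) = 4.7923349.
Ratio = √(1−f) = 0.85598546. Reduction = 100·(1 − 0.85598546) = 14.4015%.

14.4015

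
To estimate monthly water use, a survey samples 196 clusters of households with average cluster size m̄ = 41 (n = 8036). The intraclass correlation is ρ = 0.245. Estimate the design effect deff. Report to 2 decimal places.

deff = 1 + (41 − 1)·0.245 = 1 + 9.8 = 10.8.

10.80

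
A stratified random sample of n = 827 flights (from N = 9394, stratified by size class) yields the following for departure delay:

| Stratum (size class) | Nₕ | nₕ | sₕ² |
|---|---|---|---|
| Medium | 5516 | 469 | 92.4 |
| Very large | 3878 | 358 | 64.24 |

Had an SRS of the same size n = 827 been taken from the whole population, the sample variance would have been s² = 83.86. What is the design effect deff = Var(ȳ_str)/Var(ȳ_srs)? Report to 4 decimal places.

0.9722

Var(ȳ_str) = Σ Wₕ²(1−fₕ)sₕ²/nₕ with Wₕ = Nₕ/9394:
  Medium: (5516/9394)²·(1−469/5516)·92.4/469 = 0.062152067
  Very large: (3878/9394)²·(1−358/3878)·64.24/358 = 0.027756958
  → Var(ȳ_str) = 0.089909025.
Var(ȳ_srs) = (1 − 827/9394)·83.86/827 = 0.092475686.
deff = 0.089909025 / 0.092475686 = 0.9722.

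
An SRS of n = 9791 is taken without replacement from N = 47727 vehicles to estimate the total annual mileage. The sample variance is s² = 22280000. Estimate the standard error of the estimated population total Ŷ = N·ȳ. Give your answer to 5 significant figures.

Var(Ŷ) = N²·Var(ȳ) = N²·(1 − n/N)·s²/n.
f = 9791/47727 = 0.20514593; Var(ȳ) = 0.79485407·22280000/9791 = 1808.7375.
Var(Ŷ) = 47727² · 1808.7375 = 4.1200626 × 10^12.
SE(Ŷ) = √(4.1200626 × 10^12) = 2.0298 × 10^6.

2.0298 × 10^6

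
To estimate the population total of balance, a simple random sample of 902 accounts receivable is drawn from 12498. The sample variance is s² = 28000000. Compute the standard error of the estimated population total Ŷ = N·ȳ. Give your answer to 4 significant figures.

Var(Ŷ) = N²·Var(ȳ) = N²·(1 − n/N)·s²/n.
f = 902/12498 = 0.07217155; Var(ȳ) = 0.92782845·28000000/902 = 28801.77.
Var(Ŷ) = 12498² · 28801.77 = 4.4988366 × 10^12.
SE(Ŷ) = √(4.4988366 × 10^12) = 2.121 × 10^6.

2.121 × 10^6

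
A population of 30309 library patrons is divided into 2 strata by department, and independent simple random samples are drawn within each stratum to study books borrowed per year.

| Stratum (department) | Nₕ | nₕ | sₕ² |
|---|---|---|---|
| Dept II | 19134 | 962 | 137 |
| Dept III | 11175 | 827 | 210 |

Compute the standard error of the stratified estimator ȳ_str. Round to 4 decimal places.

Var(ȳ_str) = Σₕ Wₕ²(1 − fₕ)sₕ²/nₕ with Wₕ = Nₕ/N, N = 30309.
Dept II: Wₕ = 0.63129763; term = 0.63129763²·(1 − 0.05027699)·137/962 = 0.053902732.
Dept III: Wₕ = 0.36870237; term = 0.36870237²·(1 − 0.07400447)·210/827 = 0.031964986.
Sum = 0.085867718.
SE = √(0.085867718) = 0.2930.

0.2930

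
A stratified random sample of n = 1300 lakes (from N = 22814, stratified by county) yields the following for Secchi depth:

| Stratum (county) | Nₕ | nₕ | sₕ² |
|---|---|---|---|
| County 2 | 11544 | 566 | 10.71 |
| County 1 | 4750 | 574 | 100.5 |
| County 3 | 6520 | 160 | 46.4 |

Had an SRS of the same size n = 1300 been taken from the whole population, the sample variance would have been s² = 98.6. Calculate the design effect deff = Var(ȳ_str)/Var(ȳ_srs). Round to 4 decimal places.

Var(ȳ_str) = Σ Wₕ²(1−fₕ)sₕ²/nₕ with Wₕ = Nₕ/22814:
  County 2: (11544/22814)²·(1−566/11544)·10.71/566 = 0.0046073341
  County 1: (4750/22814)²·(1−574/4750)·100.5/574 = 0.0066727583
  County 3: (6520/22814)²·(1−160/6520)·46.4/160 = 0.023104673
  → Var(ȳ_str) = 0.034384765.
Var(ȳ_srs) = (1 − 1300/22814)·98.6/1300 = 0.071524246.
deff = 0.034384765 / 0.071524246 = 0.4807.

0.4807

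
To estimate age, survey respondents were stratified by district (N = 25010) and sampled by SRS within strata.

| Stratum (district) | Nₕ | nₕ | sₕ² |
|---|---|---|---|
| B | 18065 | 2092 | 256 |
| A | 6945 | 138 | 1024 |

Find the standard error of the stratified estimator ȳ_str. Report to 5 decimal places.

0.78566

Var(ȳ_str) = Σₕ Wₕ²(1 − fₕ)sₕ²/nₕ with Wₕ = Nₕ/N, N = 25010.
B: Wₕ = 0.72231108; term = 0.72231108²·(1 − 0.11580404)·256/2092 = 0.056451483.
A: Wₕ = 0.27768892; term = 0.27768892²·(1 − 0.01987041)·1024/138 = 0.56081741.
Sum = 0.61726889.
SE = √(0.61726889) = 0.78566.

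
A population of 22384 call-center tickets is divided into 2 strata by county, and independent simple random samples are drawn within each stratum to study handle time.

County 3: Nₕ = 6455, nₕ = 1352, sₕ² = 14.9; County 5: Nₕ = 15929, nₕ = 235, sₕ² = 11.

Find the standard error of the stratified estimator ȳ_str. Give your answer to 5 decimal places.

0.15517

Var(ȳ_str) = Σₕ Wₕ²(1 − fₕ)sₕ²/nₕ with Wₕ = Nₕ/N, N = 22384.
County 3: Wₕ = 0.28837563; term = 0.28837563²·(1 − 0.20945004)·14.9/1352 = 7.2452937 × 10^-4.
County 5: Wₕ = 0.71162437; term = 0.71162437²·(1 − 0.01475297)·11/235 = 0.023354555.
Sum = 0.024079084.
SE = √(0.024079084) = 0.15517.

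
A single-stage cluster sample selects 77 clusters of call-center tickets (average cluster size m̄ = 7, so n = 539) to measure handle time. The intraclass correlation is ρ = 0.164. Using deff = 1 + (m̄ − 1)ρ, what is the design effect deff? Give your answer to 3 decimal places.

1.984

deff = 1 + (7 − 1)·0.164 = 1 + 0.984 = 1.984.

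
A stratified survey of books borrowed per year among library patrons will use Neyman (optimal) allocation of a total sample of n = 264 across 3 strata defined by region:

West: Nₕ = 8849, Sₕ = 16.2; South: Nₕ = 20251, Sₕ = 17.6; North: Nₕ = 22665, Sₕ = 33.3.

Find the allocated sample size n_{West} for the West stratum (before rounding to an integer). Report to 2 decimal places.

30.17

Neyman allocation: nₕ = n·NₕSₕ / Σⱼ NⱼSⱼ.
Σ NⱼSⱼ = 8849·16.2 + 20251·17.6 + 22665·33.3 = 1.2545159 × 10^6.
n_{West} = 264·8849·16.2 / (1.2545159 × 10^6) = 30.17.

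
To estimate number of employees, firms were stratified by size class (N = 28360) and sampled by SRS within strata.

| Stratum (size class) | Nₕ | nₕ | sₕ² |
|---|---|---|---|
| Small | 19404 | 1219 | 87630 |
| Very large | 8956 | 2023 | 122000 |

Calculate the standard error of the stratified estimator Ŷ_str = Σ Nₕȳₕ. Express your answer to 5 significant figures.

170620

Var(Ŷ_str) = Σₕ Nₕ²(1 − fₕ)sₕ²/nₕ.
Small: 19404²·(1 − 1219/19404)·87630/1219 = 2.5366099 × 10^10.
Very large: 8956²·(1 − 2023/8956)·122000/2023 = 3.7445465 × 10^9.
Sum = 2.9110646 × 10^10.
SE = √(2.9110646 × 10^10) = 170620.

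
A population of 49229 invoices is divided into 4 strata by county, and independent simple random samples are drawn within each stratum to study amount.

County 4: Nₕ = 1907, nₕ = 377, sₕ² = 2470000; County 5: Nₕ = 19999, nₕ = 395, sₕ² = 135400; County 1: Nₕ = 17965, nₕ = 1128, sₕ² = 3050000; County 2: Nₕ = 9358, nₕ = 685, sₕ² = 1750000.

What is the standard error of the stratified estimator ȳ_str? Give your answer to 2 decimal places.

Var(ȳ_str) = Σₕ Wₕ²(1 − fₕ)sₕ²/nₕ with Wₕ = Nₕ/N, N = 49229.
County 4: Wₕ = 0.03873733; term = 0.03873733²·(1 − 0.19769271)·2470000/377 = 7.8877965.
County 5: Wₕ = 0.40624429; term = 0.40624429²·(1 − 0.01975099)·135400/395 = 55.453954.
County 1: Wₕ = 0.36492718; term = 0.36492718²·(1 − 0.06278876)·3050000/1128 = 337.47425.
County 2: Wₕ = 0.19009121; term = 0.19009121²·(1 − 0.07319940)·1750000/685 = 85.557451.
Sum = 486.37345.
SE = √(486.37345) = 22.05.

22.05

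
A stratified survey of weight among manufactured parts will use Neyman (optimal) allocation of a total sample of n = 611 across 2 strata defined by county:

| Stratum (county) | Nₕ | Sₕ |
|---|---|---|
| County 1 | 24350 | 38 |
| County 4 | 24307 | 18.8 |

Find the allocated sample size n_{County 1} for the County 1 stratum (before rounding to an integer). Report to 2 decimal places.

Neyman allocation: nₕ = n·NₕSₕ / Σⱼ NⱼSⱼ.
Σ NⱼSⱼ = 24350·38 + 24307·18.8 = 1.3822716 × 10^6.
n_{County 1} = 611·24350·38 / (1.3822716 × 10^6) = 409.01.

409.01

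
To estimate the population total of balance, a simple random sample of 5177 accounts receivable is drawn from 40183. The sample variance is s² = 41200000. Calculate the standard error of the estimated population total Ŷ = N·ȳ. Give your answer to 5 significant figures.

Var(Ŷ) = N²·Var(ȳ) = N²·(1 − n/N)·s²/n.
f = 5177/40183 = 0.12883558; Var(ȳ) = 0.87116442·41200000/5177 = 6932.9678.
Var(Ŷ) = 40183² · 6932.9678 = 1.1194479 × 10^13.
SE(Ŷ) = √(1.1194479 × 10^13) = 3.3458 × 10^6.

3.3458 × 10^6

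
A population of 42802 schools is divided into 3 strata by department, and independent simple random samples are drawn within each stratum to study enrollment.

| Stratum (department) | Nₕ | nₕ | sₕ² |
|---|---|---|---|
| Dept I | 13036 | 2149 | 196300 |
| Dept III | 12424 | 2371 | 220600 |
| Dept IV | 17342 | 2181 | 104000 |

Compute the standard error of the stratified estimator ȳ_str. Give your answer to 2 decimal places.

Var(ȳ_str) = Σₕ Wₕ²(1 − fₕ)sₕ²/nₕ with Wₕ = Nₕ/N, N = 42802.
Dept I: Wₕ = 0.30456521; term = 0.30456521²·(1 − 0.16485118)·196300/2149 = 7.0763342.
Dept III: Wₕ = 0.29026681; term = 0.29026681²·(1 − 0.19084031)·220600/2371 = 6.3431204.
Dept IV: Wₕ = 0.40516798; term = 0.40516798²·(1 − 0.12576404)·104000/2181 = 6.8434733.
Sum = 20.262928.
SE = √(20.262928) = 4.50.

4.50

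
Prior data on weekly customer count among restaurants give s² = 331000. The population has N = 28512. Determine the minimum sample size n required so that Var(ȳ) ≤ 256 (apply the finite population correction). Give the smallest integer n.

1237

Without fpc, n₀ = s²/D = 331000/256 = 1292.9688.
With fpc, (1 − n/N)·s²/n ≤ D requires n ≥ n₀/(1 + n₀/N) = 1292.9688/(1 + 1292.9688/28512) = 1236.8785.
Rounding up, n = 1237.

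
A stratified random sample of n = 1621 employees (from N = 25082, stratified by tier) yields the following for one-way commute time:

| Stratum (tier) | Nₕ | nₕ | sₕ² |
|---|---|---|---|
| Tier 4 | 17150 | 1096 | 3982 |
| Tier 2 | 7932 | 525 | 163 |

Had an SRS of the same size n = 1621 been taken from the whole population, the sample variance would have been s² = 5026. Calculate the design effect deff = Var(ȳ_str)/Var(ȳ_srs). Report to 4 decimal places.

0.5583

Var(ȳ_str) = Σ Wₕ²(1−fₕ)sₕ²/nₕ with Wₕ = Nₕ/25082:
  Tier 4: (17150/25082)²·(1−1096/17150)·3982/1096 = 1.5900609
  Tier 2: (7932/25082)²·(1−525/7932)·163/525 = 0.028995395
  → Var(ȳ_str) = 1.6190563.
Var(ȳ_srs) = (1 − 1621/25082)·5026/1621 = 2.9001725.
deff = 1.6190563 / 2.9001725 = 0.5583.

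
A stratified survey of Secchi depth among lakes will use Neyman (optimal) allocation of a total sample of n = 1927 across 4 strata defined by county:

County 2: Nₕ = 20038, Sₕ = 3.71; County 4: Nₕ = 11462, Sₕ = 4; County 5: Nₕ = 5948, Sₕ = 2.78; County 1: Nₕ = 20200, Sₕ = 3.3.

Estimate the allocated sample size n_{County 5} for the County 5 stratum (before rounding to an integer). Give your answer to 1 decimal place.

156.7

Neyman allocation: nₕ = n·NₕSₕ / Σⱼ NⱼSⱼ.
Σ NⱼSⱼ = 20038·3.71 + 11462·4 + 5948·2.78 + 20200·3.3 = 203384.42.
n_{County 5} = 1927·5948·2.78 / 203384.42 = 156.7.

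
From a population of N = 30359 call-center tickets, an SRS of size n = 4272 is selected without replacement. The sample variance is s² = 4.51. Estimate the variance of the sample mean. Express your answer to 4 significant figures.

9.072 × 10^-4

Under SRS without replacement, Var(ȳ) = (1 − f)·s²/n with f = n/N = 4272/30359 = 0.14071610.
Var(ȳ) = (1 − 0.14071610)·4.51/4272 = 0.85928390·0.0010557116 = 9.0715599 × 10^-4.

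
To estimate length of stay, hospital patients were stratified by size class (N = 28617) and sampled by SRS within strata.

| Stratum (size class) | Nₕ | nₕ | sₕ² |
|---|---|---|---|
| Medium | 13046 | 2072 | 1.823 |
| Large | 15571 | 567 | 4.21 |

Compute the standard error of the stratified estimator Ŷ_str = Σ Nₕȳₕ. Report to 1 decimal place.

1364.1

Var(Ŷ_str) = Σₕ Nₕ²(1 − fₕ)sₕ²/nₕ.
Medium: 13046²·(1 − 2072/13046)·1.823/2072 = 125961.91.
Large: 15571²·(1 − 567/15571)·4.21/567 = 1.7346929 × 10^6.
Sum = 1.8606548 × 10^6.
SE = √(1.8606548 × 10^6) = 1364.1.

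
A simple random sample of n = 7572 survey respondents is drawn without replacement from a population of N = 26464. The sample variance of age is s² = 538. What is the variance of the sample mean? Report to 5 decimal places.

Under SRS without replacement, Var(ȳ) = (1 − f)·s²/n with f = n/N = 7572/26464 = 0.28612455.
Var(ȳ) = (1 − 0.28612455)·538/7572 = 0.71387545·0.071051241 = 0.050721737.

0.05072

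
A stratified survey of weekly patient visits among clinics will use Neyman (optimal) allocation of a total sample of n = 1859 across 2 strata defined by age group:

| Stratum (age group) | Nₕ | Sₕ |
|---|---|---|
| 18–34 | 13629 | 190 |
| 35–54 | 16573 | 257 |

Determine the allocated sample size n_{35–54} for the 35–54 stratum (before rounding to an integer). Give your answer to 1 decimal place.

Neyman allocation: nₕ = n·NₕSₕ / Σⱼ NⱼSⱼ.
Σ NⱼSⱼ = 13629·190 + 16573·257 = 6.848771 × 10^6.
n_{35–54} = 1859·16573·257 / (6.848771 × 10^6) = 1156.1.

1156.1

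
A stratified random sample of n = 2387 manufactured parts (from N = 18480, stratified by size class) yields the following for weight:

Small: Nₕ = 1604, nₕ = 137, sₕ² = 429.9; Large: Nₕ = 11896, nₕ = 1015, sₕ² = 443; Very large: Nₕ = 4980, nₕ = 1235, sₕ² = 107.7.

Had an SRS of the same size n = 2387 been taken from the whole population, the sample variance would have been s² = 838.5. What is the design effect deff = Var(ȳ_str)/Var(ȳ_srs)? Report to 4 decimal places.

0.6270

Var(ȳ_str) = Σ Wₕ²(1−fₕ)sₕ²/nₕ with Wₕ = Nₕ/18480:
  Small: (1604/18480)²·(1−137/1604)·429.9/137 = 0.021621082
  Large: (11896/18480)²·(1−1015/11896)·443/1015 = 0.1654259
  Very large: (4980/18480)²·(1−1235/4980)·107.7/1235 = 0.0047624012
  → Var(ȳ_str) = 0.19180938.
Var(ȳ_srs) = (1 − 2387/18480)·838.5/2387 = 0.30590438.
deff = 0.19180938 / 0.30590438 = 0.6270.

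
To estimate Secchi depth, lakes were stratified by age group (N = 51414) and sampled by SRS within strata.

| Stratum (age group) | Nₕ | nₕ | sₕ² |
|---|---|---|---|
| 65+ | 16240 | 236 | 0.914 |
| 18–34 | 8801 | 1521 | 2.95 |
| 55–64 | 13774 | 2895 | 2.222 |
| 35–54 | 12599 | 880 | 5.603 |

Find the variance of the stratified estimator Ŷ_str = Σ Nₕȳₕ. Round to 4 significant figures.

2.186 × 10^6

Var(Ŷ_str) = Σₕ Nₕ²(1 − fₕ)sₕ²/nₕ.
65+: 16240²·(1 − 236/16240)·0.914/236 = 1.0065811 × 10^6.
18–34: 8801²·(1 − 1521/8801)·2.95/1521 = 124267.11.
55–64: 13774²·(1 − 2895/13774)·2.222/2895 = 115012.37.
35–54: 12599²·(1 − 880/12599)·5.603/880 = 940079.5.
Sum = 2.1859401 × 10^6.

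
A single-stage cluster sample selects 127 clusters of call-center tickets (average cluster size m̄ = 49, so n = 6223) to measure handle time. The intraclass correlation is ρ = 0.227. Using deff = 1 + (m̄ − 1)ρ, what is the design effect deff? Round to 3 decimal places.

11.896

deff = 1 + (49 − 1)·0.227 = 1 + 10.896 = 11.896.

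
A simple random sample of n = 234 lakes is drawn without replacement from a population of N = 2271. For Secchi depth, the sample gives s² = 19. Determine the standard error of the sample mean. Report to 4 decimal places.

Under SRS without replacement, Var(ȳ) = (1 − f)·s²/n with f = n/N = 234/2271 = 0.10303831.
Var(ȳ) = (1 − 0.10303831)·19/234 = 0.89696169·0.081196581 = 0.072830223.
SE(ȳ) = √(0.072830223) = 0.2699.

0.2699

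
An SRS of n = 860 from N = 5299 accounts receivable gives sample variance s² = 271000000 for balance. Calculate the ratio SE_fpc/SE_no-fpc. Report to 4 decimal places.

0.9153

f = n/N = 860/5299 = 0.16229477.
SE_no-fpc = √(s²/n) = 561.35219; SE_fpc = √((1−f)s²/n) = 513.78454.
Ratio = √(1−f) = 0.91526238.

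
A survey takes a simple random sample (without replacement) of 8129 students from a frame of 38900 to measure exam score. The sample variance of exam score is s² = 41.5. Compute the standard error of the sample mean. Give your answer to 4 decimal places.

Under SRS without replacement, Var(ȳ) = (1 − f)·s²/n with f = n/N = 8129/38900 = 0.20897172.
Var(ȳ) = (1 − 0.20897172)·41.5/8129 = 0.79102828·0.005105179 = 0.0040383409.
SE(ȳ) = √(0.0040383409) = 0.0635.

0.0635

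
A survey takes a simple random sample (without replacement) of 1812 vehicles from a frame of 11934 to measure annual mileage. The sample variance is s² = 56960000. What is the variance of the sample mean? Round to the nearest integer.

Under SRS without replacement, Var(ȳ) = (1 − f)·s²/n with f = n/N = 1812/11934 = 0.15183509.
Var(ȳ) = (1 − 0.15183509)·56960000/1812 = 0.84816491·31434.879 = 26661.961.

26662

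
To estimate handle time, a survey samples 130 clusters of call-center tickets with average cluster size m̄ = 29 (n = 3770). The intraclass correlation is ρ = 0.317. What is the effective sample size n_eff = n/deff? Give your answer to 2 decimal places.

381.73

deff = 1 + (29 − 1)·0.317 = 1 + 8.876 = 9.876.
n_eff = 3770 / 9.876 = 381.73.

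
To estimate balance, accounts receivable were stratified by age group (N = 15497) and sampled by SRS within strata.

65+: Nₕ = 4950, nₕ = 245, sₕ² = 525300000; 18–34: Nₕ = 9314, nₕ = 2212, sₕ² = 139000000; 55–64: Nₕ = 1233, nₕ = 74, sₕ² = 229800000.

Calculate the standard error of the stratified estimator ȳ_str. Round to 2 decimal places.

493.67

Var(ȳ_str) = Σₕ Wₕ²(1 − fₕ)sₕ²/nₕ with Wₕ = Nₕ/N, N = 15497.
65+: Wₕ = 0.31941666; term = 0.31941666²·(1 − 0.04949495)·525300000/245 = 207926.99.
18–34: Wₕ = 0.60101955; term = 0.60101955²·(1 − 0.23749195)·139000000/2212 = 17308.176.
55–64: Wₕ = 0.07956379; term = 0.07956379²·(1 − 0.06001622)·229800000/74 = 18478.621.
Sum = 243713.79.
SE = √(243713.79) = 493.67.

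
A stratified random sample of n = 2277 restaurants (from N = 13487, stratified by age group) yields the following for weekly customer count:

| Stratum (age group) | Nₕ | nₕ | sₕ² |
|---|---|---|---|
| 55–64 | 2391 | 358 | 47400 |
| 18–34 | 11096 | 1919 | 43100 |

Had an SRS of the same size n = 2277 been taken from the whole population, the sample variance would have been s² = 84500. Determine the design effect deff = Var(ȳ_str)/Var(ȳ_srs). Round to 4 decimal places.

Var(ȳ_str) = Σ Wₕ²(1−fₕ)sₕ²/nₕ with Wₕ = Nₕ/13487:
  55–64: (2391/13487)²·(1−358/2391)·47400/358 = 3.5381933
  18–34: (11096/13487)²·(1−1919/11096)·43100/1919 = 12.572996
  → Var(ȳ_str) = 16.111189.
Var(ȳ_srs) = (1 − 2277/13487)·84500/2277 = 30.84494.
deff = 16.111189 / 30.84494 = 0.5223.

0.5223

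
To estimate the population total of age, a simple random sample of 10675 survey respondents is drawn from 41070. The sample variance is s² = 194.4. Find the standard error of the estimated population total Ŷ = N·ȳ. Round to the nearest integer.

4768

Var(Ŷ) = N²·Var(ȳ) = N²·(1 − n/N)·s²/n.
f = 10675/41070 = 0.25992208; Var(ȳ) = 0.74007792·194.4/10675 = 0.013477391.
Var(Ŷ) = 41070² · 0.013477391 = 2.2732921 × 10^7.
SE(Ŷ) = √(2.2732921 × 10^7) = 4768.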